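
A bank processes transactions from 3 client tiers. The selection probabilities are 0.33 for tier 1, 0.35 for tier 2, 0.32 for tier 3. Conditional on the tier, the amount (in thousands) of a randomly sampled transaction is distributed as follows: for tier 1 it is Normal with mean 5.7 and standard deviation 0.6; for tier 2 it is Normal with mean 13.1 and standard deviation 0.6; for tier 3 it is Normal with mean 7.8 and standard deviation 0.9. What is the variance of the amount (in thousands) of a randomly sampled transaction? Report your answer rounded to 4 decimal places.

Per component, 1: μ=5.7, E[X²]=32.85; 2: μ=13.1, E[X²]=171.97; 3: μ=7.8, E[X²]=61.65.
E[X] = 0.33·5.7 + 0.35·13.1 + 0.32·7.8 = 8.962.
E[X²] = 0.33·32.85 + 0.35·171.97 + 0.32·61.65 = 90.758.
Var(X) = E[X²] − (E[X])² = 90.758 − 80.3174 = 10.4406.

10.4406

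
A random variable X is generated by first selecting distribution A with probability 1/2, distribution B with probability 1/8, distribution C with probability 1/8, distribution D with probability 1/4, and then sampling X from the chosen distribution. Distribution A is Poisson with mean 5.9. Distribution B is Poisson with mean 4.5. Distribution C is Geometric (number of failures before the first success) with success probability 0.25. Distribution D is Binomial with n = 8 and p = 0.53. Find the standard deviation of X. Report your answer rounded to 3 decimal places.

2.567

Per component, A: μ=5.9, E[X²]=40.71; B: μ=4.5, E[X²]=24.75; C: μ=3, E[X²]=21; D: μ=4.24, E[X²]=19.9704.
E[X] = 0.5·5.9 + 0.125·4.5 + 0.125·3 + 0.25·4.24 = 4.9475.
E[X²] = 0.5·40.71 + 0.125·24.75 + 0.125·21 + 0.25·19.9704 = 31.0663.
Var(X) = E[X²] − (E[X])² = 31.0663 − 24.4778 = 6.58859.
SD(X) = √6.58859 = 2.56683.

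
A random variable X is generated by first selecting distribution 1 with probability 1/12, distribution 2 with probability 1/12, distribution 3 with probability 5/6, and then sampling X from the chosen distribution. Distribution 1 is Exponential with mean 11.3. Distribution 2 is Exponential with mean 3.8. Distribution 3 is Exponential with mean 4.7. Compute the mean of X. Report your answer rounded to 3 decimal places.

5.175

Component means — 1: 11.3; 2: 3.8; 3: 4.7.
E[X] = 0.0833333·11.3 + 0.0833333·3.8 + 0.833333·4.7 = 5.175.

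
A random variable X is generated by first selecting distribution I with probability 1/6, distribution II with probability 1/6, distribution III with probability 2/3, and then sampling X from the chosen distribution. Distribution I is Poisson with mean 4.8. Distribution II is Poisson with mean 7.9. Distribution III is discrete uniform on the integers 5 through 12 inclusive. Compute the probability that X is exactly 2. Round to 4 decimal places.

Conditional on each component, P(X = 2): I: 0.0948067; II: 0.0115691; III: 0.
By total probability, P(X = 2) = 0.166667·0.0948067 + 0.166667·0.0115691 + 0.666667·0 = 0.0177293.

0.0177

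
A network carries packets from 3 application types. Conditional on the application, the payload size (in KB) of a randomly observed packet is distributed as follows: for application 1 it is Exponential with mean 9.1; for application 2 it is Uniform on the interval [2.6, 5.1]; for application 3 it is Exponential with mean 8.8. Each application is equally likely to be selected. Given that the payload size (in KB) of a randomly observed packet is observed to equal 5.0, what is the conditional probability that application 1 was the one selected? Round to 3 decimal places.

Likelihoods f(5.0 | ·): 1: 0.0634359; 2: 0.4; 3: 0.0643812.
Posterior ∝ prior × likelihood. Numerator for 1: 0.333333·0.0634359 = 0.0211453.
Normalizing constant: 0.333333·0.0634359 + 0.333333·0.4 + 0.333333·0.0643812 = 0.175939.
P(1 | observation) = 0.0211453 / 0.175939 = 0.120185.

0.120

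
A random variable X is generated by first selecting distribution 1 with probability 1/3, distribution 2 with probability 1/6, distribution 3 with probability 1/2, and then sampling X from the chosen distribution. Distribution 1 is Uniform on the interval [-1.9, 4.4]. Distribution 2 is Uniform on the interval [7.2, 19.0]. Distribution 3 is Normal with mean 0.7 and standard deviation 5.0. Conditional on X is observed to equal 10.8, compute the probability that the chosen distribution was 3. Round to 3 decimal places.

Likelihoods f(10.8 | ·): 1: 0; 2: 0.0847458; 3: 0.0103727.
Posterior ∝ prior × likelihood. Numerator for 3: 0.5·0.0103727 = 0.00518636.
Normalizing constant: 0.333333·0 + 0.166667·0.0847458 + 0.5·0.0103727 = 0.0193107.
P(3 | observation) = 0.00518636 / 0.0193107 = 0.268575.

0.269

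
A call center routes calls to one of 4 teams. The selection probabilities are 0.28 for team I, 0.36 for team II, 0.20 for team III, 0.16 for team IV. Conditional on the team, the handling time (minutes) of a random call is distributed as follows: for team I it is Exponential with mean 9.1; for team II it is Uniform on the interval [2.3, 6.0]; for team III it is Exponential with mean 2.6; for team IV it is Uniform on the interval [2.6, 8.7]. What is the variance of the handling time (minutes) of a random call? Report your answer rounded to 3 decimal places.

31.415

Per component, I: μ=9.1, E[X²]=165.62; II: μ=4.15, E[X²]=18.3633; III: μ=2.6, E[X²]=13.52; IV: μ=5.65, E[X²]=35.0233.
E[X] = 0.28·9.1 + 0.36·4.15 + 0.2·2.6 + 0.16·5.65 = 5.466.
E[X²] = 0.28·165.62 + 0.36·18.3633 + 0.2·13.52 + 0.16·35.0233 = 61.2921.
Var(X) = E[X²] − (E[X])² = 61.2921 − 29.8772 = 31.415.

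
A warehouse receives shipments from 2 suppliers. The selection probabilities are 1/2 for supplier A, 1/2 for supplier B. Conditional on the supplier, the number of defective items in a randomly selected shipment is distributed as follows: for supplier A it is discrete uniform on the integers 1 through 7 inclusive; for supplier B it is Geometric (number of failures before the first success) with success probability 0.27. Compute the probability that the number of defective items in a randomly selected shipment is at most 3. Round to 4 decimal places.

0.5723

Conditional on each supplier, P(X ≤ 3): A: 0.428571; B: 0.716018.
By total probability, P(X ≤ 3) = 0.5·0.428571 + 0.5·0.716018 = 0.572295.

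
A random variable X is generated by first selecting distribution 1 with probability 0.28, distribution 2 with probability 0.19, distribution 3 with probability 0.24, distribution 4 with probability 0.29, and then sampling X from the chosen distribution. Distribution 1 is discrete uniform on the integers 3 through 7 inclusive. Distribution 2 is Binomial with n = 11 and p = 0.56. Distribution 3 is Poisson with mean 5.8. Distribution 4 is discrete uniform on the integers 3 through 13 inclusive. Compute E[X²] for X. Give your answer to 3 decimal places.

For each component E[X²] = Var + (mean)², giving 1: 27; 2: 40.656; 3: 39.44; 4: 74.
Overall E[X²] = 0.28·27 + 0.19·40.656 + 0.24·39.44 + 0.29·74 = 46.2102.

46.210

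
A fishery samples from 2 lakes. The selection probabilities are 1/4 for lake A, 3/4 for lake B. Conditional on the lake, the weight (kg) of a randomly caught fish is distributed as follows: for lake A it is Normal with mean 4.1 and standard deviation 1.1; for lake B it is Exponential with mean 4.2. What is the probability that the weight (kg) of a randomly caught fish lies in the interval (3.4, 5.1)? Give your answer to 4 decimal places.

Conditional on each lake, P(3.4 < X < 5.1): A: 0.556079; B: 0.148148.
By total probability, P(3.4 < X < 5.1) = 0.25·0.556079 + 0.75·0.148148 = 0.250131.

0.2501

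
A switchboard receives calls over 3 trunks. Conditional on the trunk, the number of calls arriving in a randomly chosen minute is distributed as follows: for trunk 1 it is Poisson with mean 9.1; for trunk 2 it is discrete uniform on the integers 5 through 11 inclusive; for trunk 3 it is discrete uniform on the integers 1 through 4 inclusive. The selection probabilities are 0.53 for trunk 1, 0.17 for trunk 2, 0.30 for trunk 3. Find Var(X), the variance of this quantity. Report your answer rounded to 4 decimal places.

14.4558

Per component, 1: μ=9.1, E[X²]=91.91; 2: μ=8, E[X²]=68; 3: μ=2.5, E[X²]=7.5.
E[X] = 0.53·9.1 + 0.17·8 + 0.3·2.5 = 6.933.
E[X²] = 0.53·91.91 + 0.17·68 + 0.3·7.5 = 62.5223.
Var(X) = E[X²] − (E[X])² = 62.5223 − 48.0665 = 14.4558.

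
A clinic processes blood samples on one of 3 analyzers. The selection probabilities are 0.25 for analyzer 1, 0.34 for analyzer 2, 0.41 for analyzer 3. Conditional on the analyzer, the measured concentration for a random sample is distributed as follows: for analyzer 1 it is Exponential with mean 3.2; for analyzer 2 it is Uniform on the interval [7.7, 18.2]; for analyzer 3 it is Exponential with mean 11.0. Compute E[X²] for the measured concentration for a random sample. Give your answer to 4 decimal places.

164.4826

For each component E[X²] = Var + (mean)², giving 1: 20.48; 2: 176.89; 3: 242.
Overall E[X²] = 0.25·20.48 + 0.34·176.89 + 0.41·242 = 164.483.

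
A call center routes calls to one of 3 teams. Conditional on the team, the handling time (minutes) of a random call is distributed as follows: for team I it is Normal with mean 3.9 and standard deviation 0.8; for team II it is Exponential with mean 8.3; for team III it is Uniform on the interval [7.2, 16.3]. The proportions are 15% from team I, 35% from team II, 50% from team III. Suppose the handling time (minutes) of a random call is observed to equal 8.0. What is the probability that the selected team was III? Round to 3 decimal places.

0.774

Likelihoods f(8.0 | ·): I: 9.86988e-07; II: 0.0459542; III: 0.10989.
Posterior ∝ prior × likelihood. Numerator for III: 0.5·0.10989 = 0.0549451.
Normalizing constant: 0.15·9.86988e-07 + 0.35·0.0459542 + 0.5·0.10989 = 0.0710292.
P(III | observation) = 0.0549451 / 0.0710292 = 0.773556.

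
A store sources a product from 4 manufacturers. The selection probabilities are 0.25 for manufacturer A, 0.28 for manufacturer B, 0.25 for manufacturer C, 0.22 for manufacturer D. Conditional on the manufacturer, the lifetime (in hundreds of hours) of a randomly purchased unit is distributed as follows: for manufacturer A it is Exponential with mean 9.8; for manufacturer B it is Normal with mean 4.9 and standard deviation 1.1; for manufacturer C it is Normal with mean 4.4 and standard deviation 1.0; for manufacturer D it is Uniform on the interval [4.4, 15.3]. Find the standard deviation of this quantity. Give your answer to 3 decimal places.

Per component, A: μ=9.8, E[X²]=192.08; B: μ=4.9, E[X²]=25.22; C: μ=4.4, E[X²]=20.36; D: μ=9.85, E[X²]=106.923.
E[X] = 0.25·9.8 + 0.28·4.9 + 0.25·4.4 + 0.22·9.85 = 7.089.
E[X²] = 0.25·192.08 + 0.28·25.22 + 0.25·20.36 + 0.22·106.923 = 83.6947.
Var(X) = E[X²] − (E[X])² = 83.6947 − 50.2539 = 33.4408.
SD(X) = √33.4408 = 5.7828.

5.783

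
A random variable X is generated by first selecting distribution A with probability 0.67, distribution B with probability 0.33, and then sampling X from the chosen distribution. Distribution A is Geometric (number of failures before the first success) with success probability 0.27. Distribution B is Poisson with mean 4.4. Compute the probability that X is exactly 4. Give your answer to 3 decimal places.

0.115

Conditional on each component, P(X = 4): A: 0.0766753; B: 0.191736.
By total probability, P(X = 4) = 0.67·0.0766753 + 0.33·0.191736 = 0.114645.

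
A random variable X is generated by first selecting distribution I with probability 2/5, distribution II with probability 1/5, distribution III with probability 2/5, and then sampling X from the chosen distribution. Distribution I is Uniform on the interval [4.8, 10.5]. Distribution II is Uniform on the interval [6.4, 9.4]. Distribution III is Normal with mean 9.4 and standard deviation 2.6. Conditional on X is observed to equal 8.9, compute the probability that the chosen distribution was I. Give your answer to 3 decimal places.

0.356

Likelihoods f(8.9 | ·): I: 0.175439; II: 0.333333; III: 0.150628.
Posterior ∝ prior × likelihood. Numerator for I: 0.4·0.175439 = 0.0701754.
Normalizing constant: 0.4·0.175439 + 0.2·0.333333 + 0.4·0.150628 = 0.197093.
P(I | observation) = 0.0701754 / 0.197093 = 0.356052.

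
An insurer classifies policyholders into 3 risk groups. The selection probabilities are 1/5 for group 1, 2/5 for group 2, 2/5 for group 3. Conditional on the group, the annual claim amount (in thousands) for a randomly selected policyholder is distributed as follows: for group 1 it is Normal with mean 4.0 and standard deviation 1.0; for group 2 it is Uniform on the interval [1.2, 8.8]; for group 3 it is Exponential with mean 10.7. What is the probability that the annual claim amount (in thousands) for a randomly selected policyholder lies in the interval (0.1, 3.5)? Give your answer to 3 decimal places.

Conditional on each group, P(0.1 < X < 3.5): 1: 0.308489; 2: 0.302632; 3: 0.269688.
By total probability, P(0.1 < X < 3.5) = 0.2·0.308489 + 0.4·0.302632 + 0.4·0.269688 = 0.290626.

0.291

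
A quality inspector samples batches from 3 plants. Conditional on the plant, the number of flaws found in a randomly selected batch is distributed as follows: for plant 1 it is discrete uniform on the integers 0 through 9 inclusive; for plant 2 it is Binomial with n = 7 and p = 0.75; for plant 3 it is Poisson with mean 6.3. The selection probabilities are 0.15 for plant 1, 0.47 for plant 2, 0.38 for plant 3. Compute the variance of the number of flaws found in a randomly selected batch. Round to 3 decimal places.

4.670

Per component, 1: μ=4.5, E[X²]=28.5; 2: μ=5.25, E[X²]=28.875; 3: μ=6.3, E[X²]=45.99.
E[X] = 0.15·4.5 + 0.47·5.25 + 0.38·6.3 = 5.5365.
E[X²] = 0.15·28.5 + 0.47·28.875 + 0.38·45.99 = 35.3224.
Var(X) = E[X²] − (E[X])² = 35.3224 − 30.6528 = 4.66962.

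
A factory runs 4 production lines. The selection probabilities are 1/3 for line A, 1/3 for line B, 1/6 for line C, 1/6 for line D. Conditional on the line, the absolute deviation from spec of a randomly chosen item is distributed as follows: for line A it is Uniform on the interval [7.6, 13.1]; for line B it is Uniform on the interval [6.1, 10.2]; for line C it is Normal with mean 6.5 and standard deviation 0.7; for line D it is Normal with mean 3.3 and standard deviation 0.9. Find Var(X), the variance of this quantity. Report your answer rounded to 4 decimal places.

Per component, A: μ=10.35, E[X²]=109.643; B: μ=8.15, E[X²]=67.8233; C: μ=6.5, E[X²]=42.74; D: μ=3.3, E[X²]=11.7.
E[X] = 0.333333·10.35 + 0.333333·8.15 + 0.166667·6.5 + 0.166667·3.3 = 7.8.
E[X²] = 0.333333·109.643 + 0.333333·67.8233 + 0.166667·42.74 + 0.166667·11.7 = 68.2289.
Var(X) = E[X²] − (E[X])² = 68.2289 − 60.84 = 7.38889.

7.3889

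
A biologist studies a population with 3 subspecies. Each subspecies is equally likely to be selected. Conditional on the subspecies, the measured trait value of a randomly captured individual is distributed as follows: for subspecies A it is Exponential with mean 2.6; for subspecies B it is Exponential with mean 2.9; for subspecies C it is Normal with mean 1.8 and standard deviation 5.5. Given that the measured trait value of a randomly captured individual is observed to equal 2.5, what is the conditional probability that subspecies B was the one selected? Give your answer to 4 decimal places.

Likelihoods f(2.5 | ·): A: 0.14704; B: 0.145616; C: 0.0719499.
Posterior ∝ prior × likelihood. Numerator for B: 0.333333·0.145616 = 0.0485388.
Normalizing constant: 0.333333·0.14704 + 0.333333·0.145616 + 0.333333·0.0719499 = 0.121535.
P(B | observation) = 0.0485388 / 0.121535 = 0.39938.

0.3994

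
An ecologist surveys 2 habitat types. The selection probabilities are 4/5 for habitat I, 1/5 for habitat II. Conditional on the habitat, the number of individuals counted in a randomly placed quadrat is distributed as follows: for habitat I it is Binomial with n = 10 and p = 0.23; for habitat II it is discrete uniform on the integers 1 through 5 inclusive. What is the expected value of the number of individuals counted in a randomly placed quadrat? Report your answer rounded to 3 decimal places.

Component means — I: 2.3; II: 3.
E[X] = 0.8·2.3 + 0.2·3 = 2.44.

2.440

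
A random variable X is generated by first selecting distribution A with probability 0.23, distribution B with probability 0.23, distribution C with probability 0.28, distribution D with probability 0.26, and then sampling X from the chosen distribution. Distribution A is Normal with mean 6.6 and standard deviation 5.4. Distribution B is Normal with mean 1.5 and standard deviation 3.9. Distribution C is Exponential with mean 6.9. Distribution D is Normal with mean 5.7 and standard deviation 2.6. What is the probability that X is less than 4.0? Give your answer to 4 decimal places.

Conditional on each component, P(X < 4.0): A: 0.315087; B: 0.739247; C: 0.439939; D: 0.256605.
By total probability, P(X < 4.0) = 0.23·0.315087 + 0.23·0.739247 + 0.28·0.439939 + 0.26·0.256605 = 0.432397.

0.4324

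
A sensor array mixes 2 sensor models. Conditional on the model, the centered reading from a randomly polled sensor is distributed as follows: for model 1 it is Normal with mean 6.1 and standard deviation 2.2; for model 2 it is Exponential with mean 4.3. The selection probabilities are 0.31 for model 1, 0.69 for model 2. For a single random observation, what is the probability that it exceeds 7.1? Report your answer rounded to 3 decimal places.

Conditional on each model, P(X > 7.1): 1: 0.324718; 2: 0.191827.
By total probability, P(X > 7.1) = 0.31·0.324718 + 0.69·0.191827 = 0.233023.

0.233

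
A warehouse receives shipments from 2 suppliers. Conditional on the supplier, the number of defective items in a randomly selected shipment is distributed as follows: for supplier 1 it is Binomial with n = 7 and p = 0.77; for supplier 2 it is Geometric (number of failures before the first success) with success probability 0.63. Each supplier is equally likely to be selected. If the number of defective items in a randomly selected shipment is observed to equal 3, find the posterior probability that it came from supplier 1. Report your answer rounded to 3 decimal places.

0.584

Likelihoods P(X=3 | ·): 1: 0.0447148; 2: 0.0319114.
Posterior ∝ prior × likelihood. Numerator for 1: 0.5·0.0447148 = 0.0223574.
Normalizing constant: 0.5·0.0447148 + 0.5·0.0319114 = 0.0383131.
P(1 | observation) = 0.0223574 / 0.0383131 = 0.583545.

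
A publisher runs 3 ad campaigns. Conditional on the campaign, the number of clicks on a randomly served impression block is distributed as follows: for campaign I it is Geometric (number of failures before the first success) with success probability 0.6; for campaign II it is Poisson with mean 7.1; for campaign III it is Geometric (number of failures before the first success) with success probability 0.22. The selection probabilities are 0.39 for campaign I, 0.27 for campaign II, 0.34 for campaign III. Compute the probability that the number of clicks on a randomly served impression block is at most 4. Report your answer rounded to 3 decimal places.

Conditional on each campaign, P(X ≤ 4): I: 0.98976; II: 0.164063; III: 0.711283.
By total probability, P(X ≤ 4) = 0.39·0.98976 + 0.27·0.164063 + 0.34·0.711283 = 0.672139.

0.672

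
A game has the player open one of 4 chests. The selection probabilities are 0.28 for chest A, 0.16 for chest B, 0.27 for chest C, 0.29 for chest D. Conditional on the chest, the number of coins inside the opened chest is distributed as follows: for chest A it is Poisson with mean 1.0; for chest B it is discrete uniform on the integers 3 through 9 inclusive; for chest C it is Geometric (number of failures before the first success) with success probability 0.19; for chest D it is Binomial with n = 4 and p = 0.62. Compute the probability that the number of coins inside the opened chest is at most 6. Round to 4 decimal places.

0.8696

Conditional on each chest, P(X ≤ 6): A: 0.999917; B: 0.571429; C: 0.771232; D: 1.
By total probability, P(X ≤ 6) = 0.28·0.999917 + 0.16·0.571429 + 0.27·0.771232 + 0.29·1 = 0.869638.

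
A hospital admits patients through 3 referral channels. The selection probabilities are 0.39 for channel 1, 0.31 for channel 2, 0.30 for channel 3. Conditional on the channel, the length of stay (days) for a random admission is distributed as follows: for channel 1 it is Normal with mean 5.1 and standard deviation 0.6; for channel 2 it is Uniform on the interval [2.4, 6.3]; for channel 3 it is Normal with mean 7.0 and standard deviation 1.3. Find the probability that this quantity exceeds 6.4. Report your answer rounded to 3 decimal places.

Conditional on each channel, P(X > 6.4): 1: 0.0151301; 2: 0; 3: 0.677794.
By total probability, P(X > 6.4) = 0.39·0.0151301 + 0.31·0 + 0.3·0.677794 = 0.209239.

0.209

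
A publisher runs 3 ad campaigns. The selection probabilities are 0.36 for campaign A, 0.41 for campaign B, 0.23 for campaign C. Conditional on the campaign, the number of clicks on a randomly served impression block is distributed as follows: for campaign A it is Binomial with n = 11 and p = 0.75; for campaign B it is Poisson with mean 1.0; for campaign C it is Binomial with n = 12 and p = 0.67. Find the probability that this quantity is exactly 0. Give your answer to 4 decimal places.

Conditional on each campaign, P(X = 0): A: 2.38419e-07; B: 0.367879; C: 1.66789e-06.
By total probability, P(X = 0) = 0.36·2.38419e-07 + 0.41·0.367879 + 0.23·1.66789e-06 = 0.150831.

0.1508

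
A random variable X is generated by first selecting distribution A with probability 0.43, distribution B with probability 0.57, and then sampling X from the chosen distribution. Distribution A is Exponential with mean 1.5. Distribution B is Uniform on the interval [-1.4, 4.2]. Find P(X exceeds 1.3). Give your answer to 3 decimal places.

Conditional on each component, P(X > 1.3): A: 0.42035; B: 0.517857.
By total probability, P(X > 1.3) = 0.43·0.42035 + 0.57·0.517857 = 0.475929.

0.476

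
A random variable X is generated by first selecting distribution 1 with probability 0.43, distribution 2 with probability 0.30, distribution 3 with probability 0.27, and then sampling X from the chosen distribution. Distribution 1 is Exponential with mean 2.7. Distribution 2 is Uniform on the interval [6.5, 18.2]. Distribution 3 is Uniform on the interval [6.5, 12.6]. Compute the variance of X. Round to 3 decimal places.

Per component, 1: μ=2.7, E[X²]=14.58; 2: μ=12.35, E[X²]=163.93; 3: μ=9.55, E[X²]=94.3033.
E[X] = 0.43·2.7 + 0.3·12.35 + 0.27·9.55 = 7.4445.
E[X²] = 0.43·14.58 + 0.3·163.93 + 0.27·94.3033 = 80.9103.
Var(X) = E[X²] − (E[X])² = 80.9103 − 55.4206 = 25.4897.

25.490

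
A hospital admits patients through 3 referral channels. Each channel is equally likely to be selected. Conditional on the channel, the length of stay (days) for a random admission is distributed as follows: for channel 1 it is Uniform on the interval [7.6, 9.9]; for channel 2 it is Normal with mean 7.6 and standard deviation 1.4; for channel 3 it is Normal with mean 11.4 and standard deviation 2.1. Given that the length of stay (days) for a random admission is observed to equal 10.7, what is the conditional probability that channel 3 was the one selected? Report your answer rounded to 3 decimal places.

Likelihoods f(10.7 | ·): 1: 0; 2: 0.0245525; 3: 0.179706.
Posterior ∝ prior × likelihood. Numerator for 3: 0.333333·0.179706 = 0.0599021.
Normalizing constant: 0.333333·0 + 0.333333·0.0245525 + 0.333333·0.179706 = 0.0680863.
P(3 | observation) = 0.0599021 / 0.0680863 = 0.879797.

0.880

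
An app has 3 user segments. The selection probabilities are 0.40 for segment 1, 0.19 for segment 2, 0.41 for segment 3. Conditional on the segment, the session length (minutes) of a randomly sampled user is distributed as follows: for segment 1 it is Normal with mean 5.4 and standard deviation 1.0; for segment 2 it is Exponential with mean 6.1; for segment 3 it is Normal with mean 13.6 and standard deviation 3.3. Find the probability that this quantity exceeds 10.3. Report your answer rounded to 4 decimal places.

Conditional on each segment, P(X > 10.3): 1: 4.79183e-07; 2: 0.184792; 3: 0.841345.
By total probability, P(X > 10.3) = 0.4·4.79183e-07 + 0.19·0.184792 + 0.41·0.841345 = 0.380062.

0.3801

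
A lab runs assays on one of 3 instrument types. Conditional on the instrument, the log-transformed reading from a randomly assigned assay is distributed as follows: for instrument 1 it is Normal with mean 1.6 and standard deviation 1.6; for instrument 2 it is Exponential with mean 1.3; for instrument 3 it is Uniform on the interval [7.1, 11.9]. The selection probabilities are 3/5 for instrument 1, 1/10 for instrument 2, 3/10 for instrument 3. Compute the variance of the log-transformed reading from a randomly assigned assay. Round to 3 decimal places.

15.537

Per component, 1: μ=1.6, E[X²]=5.12; 2: μ=1.3, E[X²]=3.38; 3: μ=9.5, E[X²]=92.17.
E[X] = 0.6·1.6 + 0.1·1.3 + 0.3·9.5 = 3.94.
E[X²] = 0.6·5.12 + 0.1·3.38 + 0.3·92.17 = 31.061.
Var(X) = E[X²] − (E[X])² = 31.061 − 15.5236 = 15.5374.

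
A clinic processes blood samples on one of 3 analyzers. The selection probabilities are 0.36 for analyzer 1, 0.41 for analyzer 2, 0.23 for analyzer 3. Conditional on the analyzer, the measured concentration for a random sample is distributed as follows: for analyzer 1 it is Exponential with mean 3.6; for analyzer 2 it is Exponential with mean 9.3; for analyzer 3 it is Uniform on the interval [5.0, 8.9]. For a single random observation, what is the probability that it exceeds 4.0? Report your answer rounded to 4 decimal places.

Conditional on each analyzer, P(X > 4.0): 1: 0.329193; 2: 0.650439; 3: 1.
By total probability, P(X > 4.0) = 0.36·0.329193 + 0.41·0.650439 + 0.23·1 = 0.61519.

0.6152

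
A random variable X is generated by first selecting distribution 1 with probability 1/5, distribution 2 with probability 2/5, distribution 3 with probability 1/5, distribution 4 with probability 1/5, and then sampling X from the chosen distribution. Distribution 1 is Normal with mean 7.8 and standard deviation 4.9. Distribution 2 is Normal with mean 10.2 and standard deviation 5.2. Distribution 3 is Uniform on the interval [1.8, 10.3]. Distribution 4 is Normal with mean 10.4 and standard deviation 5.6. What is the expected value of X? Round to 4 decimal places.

8.9300

Component means — 1: 7.8; 2: 10.2; 3: 6.05; 4: 10.4.
E[X] = 0.2·7.8 + 0.4·10.2 + 0.2·6.05 + 0.2·10.4 = 8.93.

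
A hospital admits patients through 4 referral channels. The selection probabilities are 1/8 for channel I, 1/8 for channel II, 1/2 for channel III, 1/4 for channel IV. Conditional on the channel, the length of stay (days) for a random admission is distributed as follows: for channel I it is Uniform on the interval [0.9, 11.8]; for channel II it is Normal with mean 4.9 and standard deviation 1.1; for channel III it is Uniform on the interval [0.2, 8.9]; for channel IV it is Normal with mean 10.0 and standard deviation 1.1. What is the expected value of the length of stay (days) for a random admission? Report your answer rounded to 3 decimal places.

Component means — I: 6.35; II: 4.9; III: 4.55; IV: 10.
E[X] = 0.125·6.35 + 0.125·4.9 + 0.5·4.55 + 0.25·10 = 6.18125.

6.181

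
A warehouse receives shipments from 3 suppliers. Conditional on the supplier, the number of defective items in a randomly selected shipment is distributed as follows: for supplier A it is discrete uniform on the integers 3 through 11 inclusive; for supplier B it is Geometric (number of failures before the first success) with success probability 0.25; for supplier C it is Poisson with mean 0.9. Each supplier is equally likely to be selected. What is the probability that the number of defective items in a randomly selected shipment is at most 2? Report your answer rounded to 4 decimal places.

0.5051

Conditional on each supplier, P(X ≤ 2): A: 0; B: 0.578125; C: 0.937143.
By total probability, P(X ≤ 2) = 0.333333·0 + 0.333333·0.578125 + 0.333333·0.937143 = 0.505089.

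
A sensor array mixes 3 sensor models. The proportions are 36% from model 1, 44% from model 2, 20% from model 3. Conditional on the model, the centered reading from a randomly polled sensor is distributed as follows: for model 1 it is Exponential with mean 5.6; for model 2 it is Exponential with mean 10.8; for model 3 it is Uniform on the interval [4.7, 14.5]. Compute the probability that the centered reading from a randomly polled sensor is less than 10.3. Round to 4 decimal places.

Conditional on each model, P(X < 10.3): 1: 0.841069; 2: 0.614689; 3: 0.571429.
By total probability, P(X < 10.3) = 0.36·0.841069 + 0.44·0.614689 + 0.2·0.571429 = 0.687534.

0.6875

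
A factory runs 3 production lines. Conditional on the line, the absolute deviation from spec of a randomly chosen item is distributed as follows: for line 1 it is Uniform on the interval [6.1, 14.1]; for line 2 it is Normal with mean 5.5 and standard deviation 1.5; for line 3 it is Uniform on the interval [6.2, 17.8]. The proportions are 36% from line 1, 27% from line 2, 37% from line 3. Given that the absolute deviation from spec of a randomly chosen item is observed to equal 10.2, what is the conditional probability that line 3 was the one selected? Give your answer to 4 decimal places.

Likelihoods f(10.2 | ·): 1: 0.125; 2: 0.00196298; 3: 0.0862069.
Posterior ∝ prior × likelihood. Numerator for 3: 0.37·0.0862069 = 0.0318966.
Normalizing constant: 0.36·0.125 + 0.27·0.00196298 + 0.37·0.0862069 = 0.0774266.
P(3 | observation) = 0.0318966 / 0.0774266 = 0.411959.

0.4120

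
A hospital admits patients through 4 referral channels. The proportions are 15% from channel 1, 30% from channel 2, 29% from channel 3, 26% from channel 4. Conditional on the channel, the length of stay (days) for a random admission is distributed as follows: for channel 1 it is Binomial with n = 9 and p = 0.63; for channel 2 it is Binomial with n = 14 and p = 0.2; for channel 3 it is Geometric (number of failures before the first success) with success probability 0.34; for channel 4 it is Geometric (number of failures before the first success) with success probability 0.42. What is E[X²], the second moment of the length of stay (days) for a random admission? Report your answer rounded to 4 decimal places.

For each component E[X²] = Var + (mean)², giving 1: 34.2468; 2: 10.08; 3: 9.47751; 4: 5.19501.
Overall E[X²] = 0.15·34.2468 + 0.3·10.08 + 0.29·9.47751 + 0.26·5.19501 = 12.2602.

12.2602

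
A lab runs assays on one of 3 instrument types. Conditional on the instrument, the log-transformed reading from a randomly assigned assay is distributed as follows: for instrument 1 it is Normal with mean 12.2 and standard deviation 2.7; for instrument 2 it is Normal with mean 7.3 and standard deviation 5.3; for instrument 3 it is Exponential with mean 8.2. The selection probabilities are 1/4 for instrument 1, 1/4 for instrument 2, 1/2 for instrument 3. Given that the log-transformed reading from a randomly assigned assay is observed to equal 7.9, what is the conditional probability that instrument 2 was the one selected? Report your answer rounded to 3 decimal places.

Likelihoods f(7.9 | ·): 1: 0.0415704; 2: 0.0747913; 3: 0.0465351.
Posterior ∝ prior × likelihood. Numerator for 2: 0.25·0.0747913 = 0.0186978.
Normalizing constant: 0.25·0.0415704 + 0.25·0.0747913 + 0.5·0.0465351 = 0.052358.
P(2 | observation) = 0.0186978 / 0.052358 = 0.357115.

0.357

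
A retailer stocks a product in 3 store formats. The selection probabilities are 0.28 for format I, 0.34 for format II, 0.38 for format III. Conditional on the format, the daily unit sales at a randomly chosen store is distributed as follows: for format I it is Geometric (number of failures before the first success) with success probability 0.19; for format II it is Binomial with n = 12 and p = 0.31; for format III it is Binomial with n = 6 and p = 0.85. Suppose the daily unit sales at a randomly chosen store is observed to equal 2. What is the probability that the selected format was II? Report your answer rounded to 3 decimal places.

Likelihoods P(X=2 | ·): I: 0.124659; II: 0.155152; III: 0.00548648.
Posterior ∝ prior × likelihood. Numerator for II: 0.34·0.155152 = 0.0527518.
Normalizing constant: 0.28·0.124659 + 0.34·0.155152 + 0.38·0.00548648 = 0.0897412.
P(II | observation) = 0.0527518 / 0.0897412 = 0.587821.

0.588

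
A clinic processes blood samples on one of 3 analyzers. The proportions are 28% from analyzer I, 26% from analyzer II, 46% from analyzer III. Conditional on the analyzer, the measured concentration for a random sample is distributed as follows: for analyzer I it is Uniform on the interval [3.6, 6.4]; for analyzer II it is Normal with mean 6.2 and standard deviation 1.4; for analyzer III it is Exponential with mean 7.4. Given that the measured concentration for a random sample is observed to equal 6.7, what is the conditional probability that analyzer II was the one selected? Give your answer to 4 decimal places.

Likelihoods f(6.7 | ·): I: 0; II: 0.267353; III: 0.0546457.
Posterior ∝ prior × likelihood. Numerator for II: 0.26·0.267353 = 0.0695117.
Normalizing constant: 0.28·0 + 0.26·0.267353 + 0.46·0.0546457 = 0.0946487.
P(II | observation) = 0.0695117 / 0.0946487 = 0.734418.

0.7344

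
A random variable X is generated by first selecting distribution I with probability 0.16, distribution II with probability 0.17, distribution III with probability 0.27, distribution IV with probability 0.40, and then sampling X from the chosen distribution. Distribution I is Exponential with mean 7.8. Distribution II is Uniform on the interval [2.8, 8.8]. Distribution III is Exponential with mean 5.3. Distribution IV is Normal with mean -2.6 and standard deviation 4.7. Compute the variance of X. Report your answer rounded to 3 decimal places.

45.516

Per component, I: μ=7.8, E[X²]=121.68; II: μ=5.8, E[X²]=36.64; III: μ=5.3, E[X²]=56.18; IV: μ=-2.6, E[X²]=28.85.
E[X] = 0.16·7.8 + 0.17·5.8 + 0.27·5.3 + 0.4·-2.6 = 2.625.
E[X²] = 0.16·121.68 + 0.17·36.64 + 0.27·56.18 + 0.4·28.85 = 52.4062.
Var(X) = E[X²] − (E[X])² = 52.4062 − 6.89062 = 45.5156.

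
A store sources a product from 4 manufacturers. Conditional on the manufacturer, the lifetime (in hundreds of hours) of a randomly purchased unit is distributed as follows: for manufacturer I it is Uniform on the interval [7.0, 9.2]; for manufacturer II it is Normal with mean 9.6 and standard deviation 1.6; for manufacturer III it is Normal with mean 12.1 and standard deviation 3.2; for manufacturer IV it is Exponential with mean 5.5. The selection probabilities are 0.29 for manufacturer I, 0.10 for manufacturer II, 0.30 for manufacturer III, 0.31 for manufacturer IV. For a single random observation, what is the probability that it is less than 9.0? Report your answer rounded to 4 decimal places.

0.5986

Conditional on each manufacturer, P(X < 9.0): I: 0.909091; II: 0.35383; III: 0.166335; IV: 0.805313.
By total probability, P(X < 9.0) = 0.29·0.909091 + 0.1·0.35383 + 0.3·0.166335 + 0.31·0.805313 = 0.598567.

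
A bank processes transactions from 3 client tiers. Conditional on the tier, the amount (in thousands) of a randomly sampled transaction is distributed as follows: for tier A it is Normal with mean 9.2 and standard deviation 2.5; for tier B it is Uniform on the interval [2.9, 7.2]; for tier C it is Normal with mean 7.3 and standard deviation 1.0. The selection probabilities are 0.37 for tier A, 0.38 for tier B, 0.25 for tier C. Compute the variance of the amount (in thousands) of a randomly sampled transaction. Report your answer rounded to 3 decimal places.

Per component, A: μ=9.2, E[X²]=90.89; B: μ=5.05, E[X²]=27.0433; C: μ=7.3, E[X²]=54.29.
E[X] = 0.37·9.2 + 0.38·5.05 + 0.25·7.3 = 7.148.
E[X²] = 0.37·90.89 + 0.38·27.0433 + 0.25·54.29 = 57.4783.
Var(X) = E[X²] − (E[X])² = 57.4783 − 51.0939 = 6.38436.

6.384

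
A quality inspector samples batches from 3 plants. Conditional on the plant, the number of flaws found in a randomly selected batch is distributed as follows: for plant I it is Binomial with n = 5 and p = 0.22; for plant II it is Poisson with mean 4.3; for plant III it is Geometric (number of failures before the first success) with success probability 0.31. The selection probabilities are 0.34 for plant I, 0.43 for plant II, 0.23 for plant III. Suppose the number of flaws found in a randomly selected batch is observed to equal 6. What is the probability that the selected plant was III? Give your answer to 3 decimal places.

Likelihoods P(X=6 | ·): I: 0; II: 0.119127; III: 0.0334546.
Posterior ∝ prior × likelihood. Numerator for III: 0.23·0.0334546 = 0.00769457.
Normalizing constant: 0.34·0 + 0.43·0.119127 + 0.23·0.0334546 = 0.0589194.
P(III | observation) = 0.00769457 / 0.0589194 = 0.130595.

0.131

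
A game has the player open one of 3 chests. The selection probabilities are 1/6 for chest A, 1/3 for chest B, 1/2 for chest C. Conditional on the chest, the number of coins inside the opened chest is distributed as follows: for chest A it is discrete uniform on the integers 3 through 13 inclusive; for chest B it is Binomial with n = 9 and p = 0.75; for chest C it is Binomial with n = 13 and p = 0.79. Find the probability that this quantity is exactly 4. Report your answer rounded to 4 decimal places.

Conditional on each chest, P(X = 4): A: 0.0909091; B: 0.0389328; C: 0.000221201.
By total probability, P(X = 4) = 0.166667·0.0909091 + 0.333333·0.0389328 + 0.5·0.000221201 = 0.0282397.

0.0282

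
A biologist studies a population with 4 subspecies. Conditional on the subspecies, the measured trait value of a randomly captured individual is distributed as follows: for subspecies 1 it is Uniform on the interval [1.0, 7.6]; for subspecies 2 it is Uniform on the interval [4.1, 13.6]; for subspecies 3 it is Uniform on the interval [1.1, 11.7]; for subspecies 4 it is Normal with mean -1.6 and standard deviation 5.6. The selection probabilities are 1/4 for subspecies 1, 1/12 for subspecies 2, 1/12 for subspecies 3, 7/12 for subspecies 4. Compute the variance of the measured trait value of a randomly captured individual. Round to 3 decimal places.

Per component, 1: μ=4.3, E[X²]=22.12; 2: μ=8.85, E[X²]=85.8433; 3: μ=6.4, E[X²]=50.3233; 4: μ=-1.6, E[X²]=33.92.
E[X] = 0.25·4.3 + 0.0833333·8.85 + 0.0833333·6.4 + 0.583333·-1.6 = 1.4125.
E[X²] = 0.25·22.12 + 0.0833333·85.8433 + 0.0833333·50.3233 + 0.583333·33.92 = 36.6639.
Var(X) = E[X²] − (E[X])² = 36.6639 − 1.99516 = 34.6687.

34.669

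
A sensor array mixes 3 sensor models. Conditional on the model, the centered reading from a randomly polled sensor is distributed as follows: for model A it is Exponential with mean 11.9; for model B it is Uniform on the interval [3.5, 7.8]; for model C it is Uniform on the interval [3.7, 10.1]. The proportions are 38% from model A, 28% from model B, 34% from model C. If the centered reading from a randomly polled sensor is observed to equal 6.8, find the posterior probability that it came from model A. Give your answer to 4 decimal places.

Likelihoods f(6.8 | ·): A: 0.0474553; B: 0.232558; C: 0.15625.
Posterior ∝ prior × likelihood. Numerator for A: 0.38·0.0474553 = 0.018033.
Normalizing constant: 0.38·0.0474553 + 0.28·0.232558 + 0.34·0.15625 = 0.136274.
P(A | observation) = 0.018033 / 0.136274 = 0.132329.

0.1323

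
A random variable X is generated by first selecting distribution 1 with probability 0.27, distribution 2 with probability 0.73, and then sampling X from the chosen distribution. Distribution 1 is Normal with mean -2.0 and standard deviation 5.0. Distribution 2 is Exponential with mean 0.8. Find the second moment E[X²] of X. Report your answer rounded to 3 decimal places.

For each component E[X²] = Var + (mean)², giving 1: 29; 2: 1.28.
Overall E[X²] = 0.27·29 + 0.73·1.28 = 8.7644.

8.764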